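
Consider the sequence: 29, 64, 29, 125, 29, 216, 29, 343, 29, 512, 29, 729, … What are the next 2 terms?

29, 1000

The terms cycle through 2 interleaved subsequences.
Subsequence A is 29, 29, 29, 29, 29, 29, which is constant 29.
Subsequence B is 64, 125, 216, 343, 512, 729, which is consecutive cubes n³ from n = 4.
Position 13 falls in subsequence A as its term 7, giving 29.
Position 14 falls in subsequence B as its term 7, giving 1000.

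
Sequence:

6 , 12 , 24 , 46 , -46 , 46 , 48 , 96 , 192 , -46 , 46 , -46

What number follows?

384

Reading positions in blocks of 6 reveals the pattern AAABBB — 2 tracks woven together.
Subsequence A: 6, 12, 24, 48, 96, 192. Multiplying by 2 each time.
Subsequence B: 46, -46, 46, -46, 46, -46. Oscillating between 46 and -46.
Term 13 comes from subsequence A (its 7th entry): 384.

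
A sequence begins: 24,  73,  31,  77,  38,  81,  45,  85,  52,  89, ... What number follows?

Odd-indexed and even-indexed terms follow separate rules.
Subsequence A = 24, 31, 38, 45, 52: arithmetic with common difference +7.
Subsequence B = 73, 77, 81, 85, 89: arithmetic, step +4.
Position 11 → subsequence A, term 6 = 59.

59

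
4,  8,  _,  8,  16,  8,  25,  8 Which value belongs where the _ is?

9

Positions 1, 3, 5, … form one subsequence and positions 2, 4, 6, … form another.
Track A: 4, ?, 16, 25. Perfect squares starting at 2².
Track B: 8, 8, 8, 8. Constant 8.
Filling track A at index 2 by its rule yields 9.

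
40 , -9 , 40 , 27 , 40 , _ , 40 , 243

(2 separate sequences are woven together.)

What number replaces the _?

The terms cycle through 2 interleaved subsequences.
Stream A = 40, 40, 40, 40: constant 40.
Stream B = -9, 27, ?, 243: multiplying by -3 each time.
Filling stream B at index 3 by its rule yields -81.

-81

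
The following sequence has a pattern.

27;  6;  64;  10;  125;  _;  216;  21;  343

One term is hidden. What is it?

The terms cycle through 2 interleaved subsequences.
Track A: 27, 64, 125, 216, 343 — perfect cubes starting at 3³.
Track B: 6, 10, ?, 21 — the triangular numbers T_3, T_4, ….
Filling track B at index 3 by its rule yields 15.

15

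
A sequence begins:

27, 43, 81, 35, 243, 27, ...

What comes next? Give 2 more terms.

729, 19

Positions 1, 3, 5, … form one subsequence and positions 2, 4, 6, … form another.
Subsequence A is 27, 81, 243, which is powers 3^3, 3^4, 3^5, ….
Subsequence B is 43, 35, 27, which is subtracting 8 each time.
The 7th slot belongs to subsequence A; its 4th term is 729.
Position 8 falls in subsequence B as its term 4, giving 19.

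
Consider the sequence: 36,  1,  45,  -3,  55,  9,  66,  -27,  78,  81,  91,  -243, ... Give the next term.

105

Split by position mod 2 into 2 tracks.
Stream A: 36, 45, 55, 66, 78, 91 — triangular numbers starting at T_8.
Stream B: 1, -3, 9, -27, 81, -243 — geometric with ratio -3.
The 13th slot belongs to stream A; its 7th term is 105.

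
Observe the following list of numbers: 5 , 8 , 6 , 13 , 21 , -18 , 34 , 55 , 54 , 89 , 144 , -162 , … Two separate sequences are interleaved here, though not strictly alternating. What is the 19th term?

1597

Reading positions in blocks of 3 reveals the pattern AAB — 2 tracks woven together.
Stream A = 5, 8, 13, 21, 34, 55, 89, 144: Fibonacci-style (each term is the sum of the two before it).
Stream B = 6, -18, 54, -162: a geometric progression (common ratio -3).
Position 19 falls in stream A as its term 13, giving 1597.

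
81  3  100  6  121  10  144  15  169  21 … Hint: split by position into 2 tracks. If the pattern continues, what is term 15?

256

Positions 1, 3, 5, … form one subsequence and positions 2, 4, 6, … form another.
Stream A: 81, 100, 121, 144, 169. Perfect squares starting at 9².
Stream B: 3, 6, 10, 15, 21. Triangular numbers starting at T_2.
Position 15 → stream A, term 8 = 256.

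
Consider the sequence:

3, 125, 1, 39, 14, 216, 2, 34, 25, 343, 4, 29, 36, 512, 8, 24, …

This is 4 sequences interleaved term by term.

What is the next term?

Split by position mod 4: positions 1, 5, 9, … form one track, and each other residue class forms its own.
Stream A is 3, 14, 25, 36, which is arithmetic, step +11.
Stream B is 125, 216, 343, 512, which is the cubes 5³, 6³, 7³, ….
Stream C is 1, 2, 4, 8, which is powers 2^0, 2^1, 2^2, ….
Stream D is 39, 34, 29, 24, which is arithmetic, step −5.
Position 17 falls in stream A as its term 5, giving 47.

47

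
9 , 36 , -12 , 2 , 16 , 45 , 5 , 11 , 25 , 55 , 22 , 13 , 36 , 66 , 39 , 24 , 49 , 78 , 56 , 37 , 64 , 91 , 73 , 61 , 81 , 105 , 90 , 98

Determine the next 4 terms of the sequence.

Taking every 4th term gives 4 separate tracks.
Stream A is 9, 16, 25, 36, 49, 64, 81, which is perfect squares starting at 3².
Stream B is 36, 45, 55, 66, 78, 91, 105, which is triangular numbers starting at T_8.
Stream C is -12, 5, 22, 39, 56, 73, 90, which is arithmetic, step +17.
Stream D is 2, 11, 13, 24, 37, 61, 98, which is a Fibonacci-like recurrence a_n = a_{n-1} + a_{n-2}.
Position 29 → stream A, term 8 = 100.
The 30th slot belongs to stream B; its 8th term is 120.
Position 31 falls in stream C as its term 8, giving 107.
Term 32 comes from stream D (its 8th entry): 159.

100, 120, 107, 159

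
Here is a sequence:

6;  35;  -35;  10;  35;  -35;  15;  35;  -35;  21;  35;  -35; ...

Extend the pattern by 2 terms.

28, 35

Reading positions in blocks of 3 reveals the pattern ABB — 2 tracks woven together.
Subsequence A: 6, 10, 15, 21 — triangular numbers n(n+1)/2 for n = 3, 4, ….
Subsequence B: 35, -35, 35, -35, 35, -35, 35, -35 — the oscillation 35·(−1)^(n+1).
Position 13 falls in subsequence A as its term 5, giving 28.
The 14th slot belongs to subsequence B; its 9th term is 35.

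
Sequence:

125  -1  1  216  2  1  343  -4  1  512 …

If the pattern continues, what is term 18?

Split by position mod 3 into 3 tracks.
Track A: 125, 216, 343, 512 (the cubes 5³, 6³, 7³, …).
Track B: -1, 2, -4 (multiplying by -2 each time).
Track C: 1, 1, 1 (always 1).
Term 18 comes from track C (its 6th entry): 1.

1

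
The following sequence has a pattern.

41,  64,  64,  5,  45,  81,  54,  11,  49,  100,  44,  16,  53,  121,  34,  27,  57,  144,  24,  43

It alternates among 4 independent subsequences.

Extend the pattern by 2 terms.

61, 169

Read the sequence 4 terms at a time; column i is its own pattern.
Subsequence A is 41, 45, 49, 53, 57, which is arithmetic with common difference +4.
Subsequence B is 64, 81, 100, 121, 144, which is consecutive squares n² from n = 8.
Subsequence C is 64, 54, 44, 34, 24, which is subtracting 10 each time.
Subsequence D is 5, 11, 16, 27, 43, which is a Fibonacci-like recurrence a_n = a_{n-1} + a_{n-2}.
Position 21 → subsequence A, term 6 = 61.
Term 22 comes from subsequence B (its 6th entry): 169.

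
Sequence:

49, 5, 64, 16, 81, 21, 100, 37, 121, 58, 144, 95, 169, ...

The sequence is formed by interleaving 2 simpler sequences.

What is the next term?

153

The terms cycle through 2 interleaved subsequences.
Track A: 49, 64, 81, 100, 121, 144, 169 — perfect squares starting at 7².
Track B: 5, 16, 21, 37, 58, 95 — a Fibonacci-like recurrence a_n = a_{n-1} + a_{n-2}.
The 14th slot belongs to track B; its 7th term is 153.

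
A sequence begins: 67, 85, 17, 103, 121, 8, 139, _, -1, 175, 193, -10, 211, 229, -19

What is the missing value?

Positions follow the repeating pattern AAB; grouping by letter gives 2 tracks.
Track A: 67, 85, 103, 121, 139, ?, 175, 193, 211, 229 — adding 18 each time.
Track B: 17, 8, -1, -10, -19 — linear: a_n = 26 − 9·n.
So the missing entry in track A is 157.

157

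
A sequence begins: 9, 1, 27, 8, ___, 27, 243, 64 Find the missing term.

81

Odd-indexed and even-indexed terms follow separate rules.
Track A = 9, 27, ?, 243: powers of 3.
Track B = 1, 8, 27, 64: consecutive cubes n³ from n = 1.
So the missing entry in track A is 81.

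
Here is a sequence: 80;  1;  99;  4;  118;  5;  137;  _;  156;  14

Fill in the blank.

9

Odd-indexed and even-indexed terms follow separate rules.
Track A: 80, 99, 118, 137, 156 — arithmetic with common difference +19.
Track B: 1, 4, 5, ?, 14 — each term equals the sum of the previous two.
So the missing entry in track B is 9.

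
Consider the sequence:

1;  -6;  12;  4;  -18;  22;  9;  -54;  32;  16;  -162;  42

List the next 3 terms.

25, -486, 52

Split by position mod 3 into 3 tracks.
Subsequence A is 1, 4, 9, 16, which is consecutive squares n² from n = 1.
Subsequence B is -6, -18, -54, -162, which is geometric with ratio 3.
Subsequence C is 12, 22, 32, 42, which is linear: a_n = 2 + 10·n.
Position 13 falls in subsequence A as its term 5, giving 25.
The 14th slot belongs to subsequence B; its 5th term is -486.
Term 15 comes from subsequence C (its 5th entry): 52.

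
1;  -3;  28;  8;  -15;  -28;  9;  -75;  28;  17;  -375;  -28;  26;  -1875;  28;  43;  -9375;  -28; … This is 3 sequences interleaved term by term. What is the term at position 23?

Read the sequence 3 terms at a time; column i is its own pattern.
Track A: 1, 8, 9, 17, 26, 43 (Fibonacci-style (each term is the sum of the two before it)).
Track B: -3, -15, -75, -375, -1875, -9375 (a geometric progression (common ratio 5)).
Track C: 28, -28, 28, -28, 28, -28 (alternating ±28).
Position 23 → track B, term 8 = -234375.

-234375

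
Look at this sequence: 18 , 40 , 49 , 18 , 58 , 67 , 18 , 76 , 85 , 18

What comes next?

Reading positions in blocks of 3 reveals the pattern ABB — 2 tracks woven together.
Track A = 18, 18, 18, 18: the constant sequence 18.
Track B = 40, 49, 58, 67, 76, 85: adding 9 each time.
Position 11 falls in track B as its term 7, giving 94.

94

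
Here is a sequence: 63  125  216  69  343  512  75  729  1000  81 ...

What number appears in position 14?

Reading positions in blocks of 3 reveals the pattern ABB — 2 tracks woven together.
Track A = 63, 69, 75, 81: adding 6 each time.
Track B = 125, 216, 343, 512, 729, 1000: consecutive cubes n³ from n = 5.
Term 14 comes from track B (its 9th entry): 2197.

2197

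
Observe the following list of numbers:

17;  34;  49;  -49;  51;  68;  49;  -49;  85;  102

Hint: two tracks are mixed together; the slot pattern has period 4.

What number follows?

Reading positions in blocks of 4 reveals the pattern AABB — 2 tracks woven together.
Subsequence A is 17, 34, 51, 68, 85, 102, which is arithmetic, step +17.
Subsequence B is 49, -49, 49, -49, which is alternating ±49.
The 11th slot belongs to subsequence B; its 5th term is 49.

49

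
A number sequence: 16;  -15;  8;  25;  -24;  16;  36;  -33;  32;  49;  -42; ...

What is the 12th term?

64

Split by position mod 3: positions 1, 4, 7, … form one track, and each other residue class forms its own.
Subsequence A: 16, 25, 36, 49 (the squares 4², 5², 6², …).
Subsequence B: -15, -24, -33, -42 (arithmetic with common difference −9).
Subsequence C: 8, 16, 32 (successive powers of 2).
The 12th slot belongs to subsequence C; its 4th term is 64.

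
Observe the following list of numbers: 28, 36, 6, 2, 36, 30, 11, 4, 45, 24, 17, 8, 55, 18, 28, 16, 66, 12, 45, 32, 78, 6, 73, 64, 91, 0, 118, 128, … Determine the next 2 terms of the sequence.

Split by position mod 4 into 4 tracks.
Track A = 28, 36, 45, 55, 66, 78, 91: triangular numbers n(n+1)/2 for n = 7, 8, ….
Track B = 36, 30, 24, 18, 12, 6, 0: arithmetic with common difference −6.
Track C = 6, 11, 17, 28, 45, 73, 118: a Fibonacci-like recurrence a_n = a_{n-1} + a_{n-2}.
Track D = 2, 4, 8, 16, 32, 64, 128: successive powers of 2.
Position 29 falls in track A as its term 8, giving 105.
The 30th slot belongs to track B; its 8th term is -6.

105, -6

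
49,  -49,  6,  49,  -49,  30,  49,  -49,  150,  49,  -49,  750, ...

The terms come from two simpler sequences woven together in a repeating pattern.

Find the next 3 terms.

49, -49, 3750

The slot pattern repeats as AAB (period 3), so there are 2 interleaved tracks.
Stream A: 49, -49, 49, -49, 49, -49, 49, -49 (the oscillation 49·(−1)^(n+1)).
Stream B: 6, 30, 150, 750 (a geometric progression (common ratio 5)).
The 13th slot belongs to stream A; its 9th term is 49.
The 14th slot belongs to stream A; its 10th term is -49.
Position 15 → stream B, term 5 = 3750.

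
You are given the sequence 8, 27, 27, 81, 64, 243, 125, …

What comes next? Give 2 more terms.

729, 216

Odd-indexed and even-indexed terms follow separate rules.
Stream A: 8, 27, 64, 125 (consecutive cubes n³ from n = 2).
Stream B: 27, 81, 243 (powers of 3).
The 8th slot belongs to stream B; its 4th term is 729.
Position 9 → stream A, term 5 = 216.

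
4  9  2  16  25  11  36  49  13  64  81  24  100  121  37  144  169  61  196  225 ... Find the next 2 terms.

Positions follow the repeating pattern AAB; grouping by letter gives 2 tracks.
Track A = 4, 9, 16, 25, 36, 49, 64, 81, 100, 121, 144, 169, 196, 225: consecutive squares n² from n = 2.
Track B = 2, 11, 13, 24, 37, 61: each term equals the sum of the previous two.
Position 21 → track B, term 7 = 98.
Position 22 → track A, term 15 = 256.

98, 256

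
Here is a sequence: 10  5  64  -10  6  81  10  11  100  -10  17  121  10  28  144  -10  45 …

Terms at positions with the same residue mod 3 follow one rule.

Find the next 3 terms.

169, 10, 73

Read the sequence 3 terms at a time; column i is its own pattern.
Subsequence A: 10, -10, 10, -10, 10, -10 — the oscillation 10·(−1)^(n+1).
Subsequence B: 5, 6, 11, 17, 28, 45 — a Fibonacci-like recurrence a_n = a_{n-1} + a_{n-2}.
Subsequence C: 64, 81, 100, 121, 144 — perfect squares starting at 8².
Term 18 comes from subsequence C (its 6th entry): 169.
Position 19 falls in subsequence A as its term 7, giving 10.
Position 20 → subsequence B, term 7 = 73.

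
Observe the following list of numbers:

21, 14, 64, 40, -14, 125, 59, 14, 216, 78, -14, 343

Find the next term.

97

Split by position mod 3 into 3 tracks.
Track A is 21, 40, 59, 78, which is arithmetic, step +19.
Track B is 14, -14, 14, -14, which is alternating ±14.
Track C is 64, 125, 216, 343, which is perfect cubes starting at 4³.
Position 13 falls in track A as its term 5, giving 97.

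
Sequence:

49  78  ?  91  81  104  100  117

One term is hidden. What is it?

64

Taking every 2nd term gives 2 separate tracks.
Track A: 49, ?, 81, 100. Perfect squares starting at 7².
Track B: 78, 91, 104, 117. Linear: a_n = 65 + 13·n.
So the missing entry in track A is 64.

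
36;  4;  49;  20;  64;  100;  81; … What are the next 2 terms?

Taking every 2nd term gives 2 separate tracks.
Track A: 36, 49, 64, 81. Consecutive squares n² from n = 6.
Track B: 4, 20, 100. Multiplying by 5 each time.
Term 8 comes from track B (its 4th entry): 500.
The 9th slot belongs to track A; its 5th term is 100.

500, 100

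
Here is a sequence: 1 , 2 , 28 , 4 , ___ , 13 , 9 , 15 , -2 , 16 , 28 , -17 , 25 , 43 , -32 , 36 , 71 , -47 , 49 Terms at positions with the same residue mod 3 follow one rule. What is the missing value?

The terms cycle through 3 interleaved subsequences.
Subsequence A: 1, 4, 9, 16, 25, 36, 49. The squares 1², 2², 3², ….
Subsequence B: 2, ?, 15, 28, 43, 71. A Fibonacci-like recurrence a_n = a_{n-1} + a_{n-2}.
Subsequence C: 28, 13, -2, -17, -32, -47. Arithmetic, step −15.
The gap is subsequence B's term 2; the rule gives 13.

13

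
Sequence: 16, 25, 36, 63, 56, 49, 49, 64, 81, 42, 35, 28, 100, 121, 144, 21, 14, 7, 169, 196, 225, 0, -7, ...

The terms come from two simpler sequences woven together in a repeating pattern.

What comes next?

The slot pattern repeats as AAABBB (period 6), so there are 2 interleaved tracks.
Subsequence A: 16, 25, 36, 49, 64, 81, 100, 121, 144, 169, 196, 225 (the squares 4², 5², 6², …).
Subsequence B: 63, 56, 49, 42, 35, 28, 21, 14, 7, 0, -7 (subtracting 7 each time).
Position 24 → subsequence B, term 12 = -14.

-14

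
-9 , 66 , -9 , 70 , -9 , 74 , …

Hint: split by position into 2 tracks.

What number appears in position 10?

The terms cycle through 2 interleaved subsequences.
Track A = -9, -9, -9: constant -9.
Track B = 66, 70, 74: arithmetic with common difference +4.
Position 10 falls in track B as its term 5, giving 82.

82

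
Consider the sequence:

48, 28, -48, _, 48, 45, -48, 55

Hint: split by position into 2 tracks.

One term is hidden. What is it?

Positions 1, 3, 5, … form one subsequence and positions 2, 4, 6, … form another.
Stream A is 48, -48, 48, -48, which is oscillating between 48 and -48.
Stream B is 28, ?, 45, 55, which is triangular numbers n(n+1)/2 for n = 7, 8, ….
Filling stream B at index 2 by its rule yields 36.

36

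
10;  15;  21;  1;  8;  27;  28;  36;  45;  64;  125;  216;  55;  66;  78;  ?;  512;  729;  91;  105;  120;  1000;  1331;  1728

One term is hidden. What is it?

343

The slot pattern repeats as AAABBB (period 6), so there are 2 interleaved tracks.
Stream A = 10, 15, 21, 28, 36, 45, 55, 66, 78, 91, 105, 120: triangular numbers n(n+1)/2 for n = 4, 5, ….
Stream B = 1, 8, 27, 64, 125, 216, ?, 512, 729, 1000, 1331, 1728: the cubes 1³, 2³, 3³, ….
So the missing entry in stream B is 343.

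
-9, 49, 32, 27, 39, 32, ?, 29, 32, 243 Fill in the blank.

-81

The terms cycle through 3 interleaved subsequences.
Track A: -9, 27, ?, 243 — geometric with ratio -3.
Track B: 49, 39, 29 — subtracting 10 each time.
Track C: 32, 32, 32 — always 32.
The gap is track A's term 3; the rule gives -81.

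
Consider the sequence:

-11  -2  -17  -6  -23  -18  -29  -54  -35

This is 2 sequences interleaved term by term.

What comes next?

-162

Taking every 2nd term gives 2 separate tracks.
Subsequence A: -11, -17, -23, -29, -35 (arithmetic with common difference −6).
Subsequence B: -2, -6, -18, -54 (geometric with ratio 3).
The 10th slot belongs to subsequence B; its 5th term is -162.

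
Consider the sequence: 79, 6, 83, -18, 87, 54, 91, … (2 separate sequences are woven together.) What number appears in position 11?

Taking every 2nd term gives 2 separate tracks.
Stream A: 79, 83, 87, 91. Adding 4 each time.
Stream B: 6, -18, 54. A geometric progression (common ratio -3).
Position 11 falls in stream A as its term 6, giving 99.

99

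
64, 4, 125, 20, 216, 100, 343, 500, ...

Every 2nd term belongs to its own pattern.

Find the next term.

512

The terms cycle through 2 interleaved subsequences.
Stream A: 64, 125, 216, 343 — the cubes 4³, 5³, 6³, ….
Stream B: 4, 20, 100, 500 — geometric with ratio 5.
The 9th slot belongs to stream A; its 5th term is 512.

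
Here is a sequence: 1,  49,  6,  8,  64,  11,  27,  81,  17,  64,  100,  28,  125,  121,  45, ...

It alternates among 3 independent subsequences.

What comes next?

216

Taking every 3rd term gives 3 separate tracks.
Subsequence A is 1, 8, 27, 64, 125, which is the cubes 1³, 2³, 3³, ….
Subsequence B is 49, 64, 81, 100, 121, which is perfect squares starting at 7².
Subsequence C is 6, 11, 17, 28, 45, which is a Fibonacci-like recurrence a_n = a_{n-1} + a_{n-2}.
The 16th slot belongs to subsequence A; its 6th term is 216.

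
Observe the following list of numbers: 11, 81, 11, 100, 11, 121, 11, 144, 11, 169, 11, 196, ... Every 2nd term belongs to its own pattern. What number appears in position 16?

256

Taking every 2nd term gives 2 separate tracks.
Stream A = 11, 11, 11, 11, 11, 11: always 11.
Stream B = 81, 100, 121, 144, 169, 196: perfect squares starting at 9².
Term 16 comes from stream B (its 8th entry): 256.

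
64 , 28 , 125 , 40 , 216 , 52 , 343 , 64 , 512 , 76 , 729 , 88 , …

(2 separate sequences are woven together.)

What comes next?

1000

Odd-indexed and even-indexed terms follow separate rules.
Track A = 64, 125, 216, 343, 512, 729: the cubes 4³, 5³, 6³, ….
Track B = 28, 40, 52, 64, 76, 88: linear: a_n = 16 + 12·n.
Position 13 → track A, term 7 = 1000.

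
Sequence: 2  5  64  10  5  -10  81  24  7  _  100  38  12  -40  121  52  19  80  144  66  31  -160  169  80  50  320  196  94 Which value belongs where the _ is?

Split by position mod 4: positions 1, 5, 9, … form one track, and each other residue class forms its own.
Subsequence A = 2, 5, 7, 12, 19, 31, 50: each term equals the sum of the previous two.
Subsequence B = 5, -10, ?, -40, 80, -160, 320: geometric, ×-2 each step.
Subsequence C = 64, 81, 100, 121, 144, 169, 196: perfect squares starting at 8².
Subsequence D = 10, 24, 38, 52, 66, 80, 94: linear: a_n = -4 + 14·n.
So the missing entry in subsequence B is 20.

20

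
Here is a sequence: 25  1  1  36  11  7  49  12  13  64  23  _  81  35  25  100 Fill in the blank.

Read the sequence 3 terms at a time; column i is its own pattern.
Track A: 25, 36, 49, 64, 81, 100 (the squares 5², 6², 7², …).
Track B: 1, 11, 12, 23, 35 (a Fibonacci-like recurrence a_n = a_{n-1} + a_{n-2}).
Track C: 1, 7, 13, ?, 25 (adding 6 each time).
The gap is track C's term 4; the rule gives 19.

19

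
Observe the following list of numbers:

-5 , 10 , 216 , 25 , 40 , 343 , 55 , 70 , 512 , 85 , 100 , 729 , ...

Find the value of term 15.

1000

Positions follow the repeating pattern AAB; grouping by letter gives 2 tracks.
Subsequence A: -5, 10, 25, 40, 55, 70, 85, 100 — arithmetic with common difference +15.
Subsequence B: 216, 343, 512, 729 — perfect cubes starting at 6³.
The 15th slot belongs to subsequence B; its 5th term is 1000.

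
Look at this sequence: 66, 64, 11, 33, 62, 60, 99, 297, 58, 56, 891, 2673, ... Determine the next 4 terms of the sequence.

54, 52, 8019, 24057

Positions follow the repeating pattern AABB; grouping by letter gives 2 tracks.
Subsequence A: 66, 64, 62, 60, 58, 56 (arithmetic, step −2).
Subsequence B: 11, 33, 99, 297, 891, 2673 (geometric, ×3 each step).
The 13th slot belongs to subsequence A; its 7th term is 54.
Position 14 falls in subsequence A as its term 8, giving 52.
Term 15 comes from subsequence B (its 7th entry): 8019.
The 16th slot belongs to subsequence B; its 8th term is 24057.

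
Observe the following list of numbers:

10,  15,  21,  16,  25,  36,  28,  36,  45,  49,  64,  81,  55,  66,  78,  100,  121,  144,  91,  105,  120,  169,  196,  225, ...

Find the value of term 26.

153

Positions follow the repeating pattern AAABBB; grouping by letter gives 2 tracks.
Track A is 10, 15, 21, 28, 36, 45, 55, 66, 78, 91, 105, 120, which is triangular numbers starting at T_4.
Track B is 16, 25, 36, 49, 64, 81, 100, 121, 144, 169, 196, 225, which is consecutive squares n² from n = 4.
Position 26 → track A, term 14 = 153.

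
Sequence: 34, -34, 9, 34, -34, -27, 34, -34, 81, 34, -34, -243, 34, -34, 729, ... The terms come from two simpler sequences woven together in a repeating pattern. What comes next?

Positions follow the repeating pattern AAB; grouping by letter gives 2 tracks.
Subsequence A = 34, -34, 34, -34, 34, -34, 34, -34, 34, -34: oscillating between 34 and -34.
Subsequence B = 9, -27, 81, -243, 729: geometric, ×-3 each step.
Term 16 comes from subsequence A (its 11th entry): 34.

34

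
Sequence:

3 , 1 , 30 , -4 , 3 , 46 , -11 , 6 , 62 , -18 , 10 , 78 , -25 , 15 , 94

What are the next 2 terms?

Split by position mod 3: positions 1, 4, 7, … form one track, and each other residue class forms its own.
Subsequence A: 3, -4, -11, -18, -25 (subtracting 7 each time).
Subsequence B: 1, 3, 6, 10, 15 (triangular numbers starting at T_1).
Subsequence C: 30, 46, 62, 78, 94 (adding 16 each time).
Position 16 → subsequence A, term 6 = -32.
Position 17 falls in subsequence B as its term 6, giving 21.

-32, 21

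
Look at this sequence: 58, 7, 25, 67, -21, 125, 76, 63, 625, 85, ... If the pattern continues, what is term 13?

Split by position mod 3: positions 1, 4, 7, … form one track, and each other residue class forms its own.
Subsequence A: 58, 67, 76, 85. Adding 9 each time.
Subsequence B: 7, -21, 63. Multiplying by -3 each time.
Subsequence C: 25, 125, 625. Powers of 5.
The 13th slot belongs to subsequence A; its 5th term is 94.

94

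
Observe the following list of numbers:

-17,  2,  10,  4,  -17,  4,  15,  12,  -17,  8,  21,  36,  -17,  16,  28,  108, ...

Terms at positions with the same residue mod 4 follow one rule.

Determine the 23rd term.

45

Split by position mod 4: positions 1, 5, 9, … form one track, and each other residue class forms its own.
Stream A: -17, -17, -17, -17 — always -17.
Stream B: 2, 4, 8, 16 — powers of 2.
Stream C: 10, 15, 21, 28 — triangular numbers n(n+1)/2 for n = 4, 5, ….
Stream D: 4, 12, 36, 108 — multiplying by 3 each time.
The 23rd slot belongs to stream C; its 6th term is 45.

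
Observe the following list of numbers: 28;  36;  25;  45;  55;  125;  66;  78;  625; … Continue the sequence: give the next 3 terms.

91, 105, 3125

The slot pattern repeats as AAB (period 3), so there are 2 interleaved tracks.
Subsequence A: 28, 36, 45, 55, 66, 78. The triangular numbers T_7, T_8, ….
Subsequence B: 25, 125, 625. Successive powers of 5.
Position 10 falls in subsequence A as its term 7, giving 91.
The 11th slot belongs to subsequence A; its 8th term is 105.
Term 12 comes from subsequence B (its 4th entry): 3125.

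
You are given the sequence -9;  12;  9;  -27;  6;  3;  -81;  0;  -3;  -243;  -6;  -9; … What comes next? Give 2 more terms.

Positions follow the repeating pattern ABB; grouping by letter gives 2 tracks.
Subsequence A: -9, -27, -81, -243 — geometric with ratio 3.
Subsequence B: 12, 9, 6, 3, 0, -3, -6, -9 — linear: a_n = 15 − 3·n.
Position 13 falls in subsequence A as its term 5, giving -729.
Position 14 falls in subsequence B as its term 9, giving -12.

-729, -12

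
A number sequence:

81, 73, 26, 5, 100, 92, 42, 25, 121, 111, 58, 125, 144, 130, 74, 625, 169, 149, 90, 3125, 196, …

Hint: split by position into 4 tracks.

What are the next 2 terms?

168, 106

Read the sequence 4 terms at a time; column i is its own pattern.
Subsequence A: 81, 100, 121, 144, 169, 196 — perfect squares starting at 9².
Subsequence B: 73, 92, 111, 130, 149 — adding 19 each time.
Subsequence C: 26, 42, 58, 74, 90 — adding 16 each time.
Subsequence D: 5, 25, 125, 625, 3125 — geometric with ratio 5.
Position 22 falls in subsequence B as its term 6, giving 168.
Position 23 → subsequence C, term 6 = 106.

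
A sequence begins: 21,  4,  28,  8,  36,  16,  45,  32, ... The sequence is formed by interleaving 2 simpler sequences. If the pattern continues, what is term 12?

128

Split by position mod 2 into 2 tracks.
Stream A: 21, 28, 36, 45. Triangular numbers n(n+1)/2 for n = 6, 7, ….
Stream B: 4, 8, 16, 32. Geometric, ×2 each step.
Position 12 falls in stream B as its term 6, giving 128.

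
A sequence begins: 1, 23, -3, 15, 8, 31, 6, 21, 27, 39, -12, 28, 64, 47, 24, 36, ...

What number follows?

Read the sequence 4 terms at a time; column i is its own pattern.
Stream A is 1, 8, 27, 64, which is the cubes 1³, 2³, 3³, ….
Stream B is 23, 31, 39, 47, which is arithmetic with common difference +8.
Stream C is -3, 6, -12, 24, which is geometric with ratio -2.
Stream D is 15, 21, 28, 36, which is triangular numbers n(n+1)/2 for n = 5, 6, ….
Position 17 → stream A, term 5 = 125.

125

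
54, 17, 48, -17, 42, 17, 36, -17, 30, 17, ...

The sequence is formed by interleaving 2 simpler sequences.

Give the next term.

24

Odd-indexed and even-indexed terms follow separate rules.
Track A: 54, 48, 42, 36, 30 (subtracting 6 each time).
Track B: 17, -17, 17, -17, 17 (oscillating between 17 and -17).
Term 11 comes from track A (its 6th entry): 24.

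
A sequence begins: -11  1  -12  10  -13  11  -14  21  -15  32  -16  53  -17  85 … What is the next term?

-18

The terms cycle through 2 interleaved subsequences.
Track A is -11, -12, -13, -14, -15, -16, -17, which is linear: a_n = -10 − n.
Track B is 1, 10, 11, 21, 32, 53, 85, which is a Fibonacci-like recurrence a_n = a_{n-1} + a_{n-2}.
Term 15 comes from track A (its 8th entry): -18.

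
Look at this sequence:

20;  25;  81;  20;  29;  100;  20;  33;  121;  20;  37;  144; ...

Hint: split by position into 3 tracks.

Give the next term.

20

Taking every 3rd term gives 3 separate tracks.
Track A is 20, 20, 20, 20, which is always 20.
Track B is 25, 29, 33, 37, which is linear: a_n = 21 + 4·n.
Track C is 81, 100, 121, 144, which is perfect squares starting at 9².
Term 13 comes from track A (its 5th entry): 20.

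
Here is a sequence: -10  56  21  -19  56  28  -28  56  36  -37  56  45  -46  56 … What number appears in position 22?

Taking every 3rd term gives 3 separate tracks.
Subsequence A: -10, -19, -28, -37, -46. Arithmetic, step −9.
Subsequence B: 56, 56, 56, 56, 56. Constant 56.
Subsequence C: 21, 28, 36, 45. Triangular numbers n(n+1)/2 for n = 6, 7, ….
Term 22 comes from subsequence A (its 8th entry): -73.

-73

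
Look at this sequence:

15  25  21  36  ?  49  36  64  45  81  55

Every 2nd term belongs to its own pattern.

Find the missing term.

28

Odd-indexed and even-indexed terms follow separate rules.
Track A: 15, 21, ?, 36, 45, 55. Triangular numbers starting at T_5.
Track B: 25, 36, 49, 64, 81. Perfect squares starting at 5².
Track A's pattern makes the blank 28.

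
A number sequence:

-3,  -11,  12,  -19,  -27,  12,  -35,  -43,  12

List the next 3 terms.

-51, -59, 12

The slot pattern repeats as AAB (period 3), so there are 2 interleaved tracks.
Track A = -3, -11, -19, -27, -35, -43: arithmetic with common difference −8.
Track B = 12, 12, 12: the constant sequence 12.
Position 10 → track A, term 7 = -51.
Term 11 comes from track A (its 8th entry): -59.
Term 12 comes from track B (its 4th entry): 12.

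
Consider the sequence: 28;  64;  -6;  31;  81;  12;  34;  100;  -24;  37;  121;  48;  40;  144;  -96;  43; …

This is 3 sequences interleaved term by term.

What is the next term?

Split by position mod 3: positions 1, 4, 7, … form one track, and each other residue class forms its own.
Track A is 28, 31, 34, 37, 40, 43, which is arithmetic, step +3.
Track B is 64, 81, 100, 121, 144, which is the squares 8², 9², 10², ….
Track C is -6, 12, -24, 48, -96, which is geometric, ×-2 each step.
The 17th slot belongs to track B; its 6th term is 169.

169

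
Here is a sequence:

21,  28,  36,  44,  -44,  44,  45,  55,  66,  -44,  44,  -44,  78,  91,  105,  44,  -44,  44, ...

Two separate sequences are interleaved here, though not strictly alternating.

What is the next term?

Positions follow the repeating pattern AAABBB; grouping by letter gives 2 tracks.
Subsequence A: 21, 28, 36, 45, 55, 66, 78, 91, 105 (triangular numbers starting at T_6).
Subsequence B: 44, -44, 44, -44, 44, -44, 44, -44, 44 (alternating ±44).
The 19th slot belongs to subsequence A; its 10th term is 120.

120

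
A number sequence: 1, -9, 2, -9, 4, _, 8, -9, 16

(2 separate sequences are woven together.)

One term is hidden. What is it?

The terms cycle through 2 interleaved subsequences.
Stream A = 1, 2, 4, 8, 16: geometric, ×2 each step.
Stream B = -9, -9, ?, -9: the constant sequence -9.
So the missing entry in stream B is -9.

-9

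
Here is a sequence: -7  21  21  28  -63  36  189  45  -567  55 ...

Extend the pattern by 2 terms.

The terms cycle through 2 interleaved subsequences.
Stream A is -7, 21, -63, 189, -567, which is a geometric progression (common ratio -3).
Stream B is 21, 28, 36, 45, 55, which is the triangular numbers T_6, T_7, ….
Position 11 → stream A, term 6 = 1701.
The 12th slot belongs to stream B; its 6th term is 66.

1701, 66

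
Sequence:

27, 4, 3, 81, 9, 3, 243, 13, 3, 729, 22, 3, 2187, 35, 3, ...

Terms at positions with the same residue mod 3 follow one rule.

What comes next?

6561

Taking every 3rd term gives 3 separate tracks.
Track A is 27, 81, 243, 729, 2187, which is powers 3^3, 3^4, 3^5, ….
Track B is 4, 9, 13, 22, 35, which is a Fibonacci-like recurrence a_n = a_{n-1} + a_{n-2}.
Track C is 3, 3, 3, 3, 3, which is always 3.
Position 16 falls in track A as its term 6, giving 6561.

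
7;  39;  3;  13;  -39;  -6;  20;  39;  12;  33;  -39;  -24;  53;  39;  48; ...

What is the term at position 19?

139

Read the sequence 3 terms at a time; column i is its own pattern.
Subsequence A = 7, 13, 20, 33, 53: each term equals the sum of the previous two.
Subsequence B = 39, -39, 39, -39, 39: alternating ±39.
Subsequence C = 3, -6, 12, -24, 48: geometric with ratio -2.
Position 19 falls in subsequence A as its term 7, giving 139.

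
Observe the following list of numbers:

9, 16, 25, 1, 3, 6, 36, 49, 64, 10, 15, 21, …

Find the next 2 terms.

Reading positions in blocks of 6 reveals the pattern AAABBB — 2 tracks woven together.
Stream A: 9, 16, 25, 36, 49, 64. The squares 3², 4², 5², ….
Stream B: 1, 3, 6, 10, 15, 21. Triangular numbers n(n+1)/2 for n = 1, 2, ….
Position 13 → stream A, term 7 = 81.
Term 14 comes from stream A (its 8th entry): 100.

81, 100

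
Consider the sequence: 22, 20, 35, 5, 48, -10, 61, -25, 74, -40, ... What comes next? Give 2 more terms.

87, -55

Odd-indexed and even-indexed terms follow separate rules.
Track A = 22, 35, 48, 61, 74: arithmetic with common difference +13.
Track B = 20, 5, -10, -25, -40: arithmetic, step −15.
Position 11 falls in track A as its term 6, giving 87.
Term 12 comes from track B (its 6th entry): -55.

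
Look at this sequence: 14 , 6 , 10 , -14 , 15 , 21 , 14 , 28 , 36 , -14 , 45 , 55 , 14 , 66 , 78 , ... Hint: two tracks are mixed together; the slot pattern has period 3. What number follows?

Positions follow the repeating pattern ABB; grouping by letter gives 2 tracks.
Track A: 14, -14, 14, -14, 14 — the oscillation 14·(−1)^(n+1).
Track B: 6, 10, 15, 21, 28, 36, 45, 55, 66, 78 — the triangular numbers T_3, T_4, ….
Position 16 falls in track A as its term 6, giving -14.

-14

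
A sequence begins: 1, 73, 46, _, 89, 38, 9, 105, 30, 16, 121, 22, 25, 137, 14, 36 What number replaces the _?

Taking every 3rd term gives 3 separate tracks.
Stream A is 1, ?, 9, 16, 25, 36, which is perfect squares starting at 1².
Stream B is 73, 89, 105, 121, 137, which is arithmetic, step +16.
Stream C is 46, 38, 30, 22, 14, which is linear: a_n = 54 − 8·n.
Stream A's pattern makes the blank 4.

4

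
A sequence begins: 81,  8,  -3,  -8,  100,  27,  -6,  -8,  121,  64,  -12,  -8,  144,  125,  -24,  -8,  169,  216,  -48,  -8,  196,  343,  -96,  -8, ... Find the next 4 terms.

225, 512, -192, -8

Split by position mod 4 into 4 tracks.
Stream A: 81, 100, 121, 144, 169, 196 — perfect squares starting at 9².
Stream B: 8, 27, 64, 125, 216, 343 — consecutive cubes n³ from n = 2.
Stream C: -3, -6, -12, -24, -48, -96 — multiplying by 2 each time.
Stream D: -8, -8, -8, -8, -8, -8 — the constant sequence -8.
Position 25 → stream A, term 7 = 225.
Position 26 falls in stream B as its term 7, giving 512.
Position 27 falls in stream C as its term 7, giving -192.
The 28th slot belongs to stream D; its 7th term is -8.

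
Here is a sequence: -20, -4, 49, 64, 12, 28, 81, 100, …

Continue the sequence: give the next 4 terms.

44, 60, 121, 144

Reading positions in blocks of 4 reveals the pattern AABB — 2 tracks woven together.
Stream A: -20, -4, 12, 28 (arithmetic, step +16).
Stream B: 49, 64, 81, 100 (the squares 7², 8², 9², …).
Position 9 → stream A, term 5 = 44.
Term 10 comes from stream A (its 6th entry): 60.
The 11th slot belongs to stream B; its 5th term is 121.
Position 12 falls in stream B as its term 6, giving 144.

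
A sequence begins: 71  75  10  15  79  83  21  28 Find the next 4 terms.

87, 91, 36, 45

Positions follow the repeating pattern AABB; grouping by letter gives 2 tracks.
Track A: 71, 75, 79, 83 — adding 4 each time.
Track B: 10, 15, 21, 28 — triangular numbers starting at T_4.
The 9th slot belongs to track A; its 5th term is 87.
Position 10 → track A, term 6 = 91.
The 11th slot belongs to track B; its 5th term is 36.
Position 12 falls in track B as its term 6, giving 45.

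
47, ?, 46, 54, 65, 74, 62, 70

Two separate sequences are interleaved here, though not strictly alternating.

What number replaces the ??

56

Reading positions in blocks of 4 reveals the pattern AABB — 2 tracks woven together.
Track A: 47, ?, 65, 74. Adding 9 each time.
Track B: 46, 54, 62, 70. Arithmetic, step +8.
The gap is track A's term 2; the rule gives 56.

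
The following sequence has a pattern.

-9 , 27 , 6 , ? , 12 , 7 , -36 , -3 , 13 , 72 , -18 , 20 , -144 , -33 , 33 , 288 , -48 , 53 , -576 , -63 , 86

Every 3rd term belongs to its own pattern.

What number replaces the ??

18

Taking every 3rd term gives 3 separate tracks.
Track A = -9, ?, -36, 72, -144, 288, -576: multiplying by -2 each time.
Track B = 27, 12, -3, -18, -33, -48, -63: arithmetic, step −15.
Track C = 6, 7, 13, 20, 33, 53, 86: a Fibonacci-like recurrence a_n = a_{n-1} + a_{n-2}.
So the missing entry in track A is 18.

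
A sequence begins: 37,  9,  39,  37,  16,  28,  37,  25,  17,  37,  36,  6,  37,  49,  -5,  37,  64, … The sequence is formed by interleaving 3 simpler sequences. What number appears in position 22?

37

Taking every 3rd term gives 3 separate tracks.
Track A: 37, 37, 37, 37, 37, 37 (constant 37).
Track B: 9, 16, 25, 36, 49, 64 (consecutive squares n² from n = 3).
Track C: 39, 28, 17, 6, -5 (linear: a_n = 50 − 11·n).
Term 22 comes from track A (its 8th entry): 37.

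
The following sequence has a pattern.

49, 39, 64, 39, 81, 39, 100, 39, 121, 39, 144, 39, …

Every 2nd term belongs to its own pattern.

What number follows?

169

Odd-indexed and even-indexed terms follow separate rules.
Track A = 49, 64, 81, 100, 121, 144: the squares 7², 8², 9², ….
Track B = 39, 39, 39, 39, 39, 39: constant 39.
Term 13 comes from track A (its 7th entry): 169.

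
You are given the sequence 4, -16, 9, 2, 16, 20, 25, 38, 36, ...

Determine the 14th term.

92

Split by position mod 2 into 2 tracks.
Subsequence A: 4, 9, 16, 25, 36 — consecutive squares n² from n = 2.
Subsequence B: -16, 2, 20, 38 — arithmetic with common difference +18.
Term 14 comes from subsequence B (its 7th entry): 92.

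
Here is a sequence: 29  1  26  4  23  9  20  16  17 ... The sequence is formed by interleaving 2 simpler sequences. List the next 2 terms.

25, 14

Taking every 2nd term gives 2 separate tracks.
Track A = 29, 26, 23, 20, 17: subtracting 3 each time.
Track B = 1, 4, 9, 16: perfect squares starting at 1².
Position 10 → track B, term 5 = 25.
Term 11 comes from track A (its 6th entry): 14.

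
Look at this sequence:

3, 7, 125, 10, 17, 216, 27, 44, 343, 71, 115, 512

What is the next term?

186

Positions follow the repeating pattern AAB; grouping by letter gives 2 tracks.
Subsequence A: 3, 7, 10, 17, 27, 44, 71, 115. Fibonacci-style (each term is the sum of the two before it).
Subsequence B: 125, 216, 343, 512. The cubes 5³, 6³, 7³, ….
The 13th slot belongs to subsequence A; its 9th term is 186.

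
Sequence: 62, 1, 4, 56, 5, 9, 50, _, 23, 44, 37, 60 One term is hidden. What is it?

The slot pattern repeats as ABB (period 3), so there are 2 interleaved tracks.
Subsequence A: 62, 56, 50, 44. Subtracting 6 each time.
Subsequence B: 1, 4, 5, 9, ?, 23, 37, 60. Each term equals the sum of the previous two.
Filling subsequence B at index 5 by its rule yields 14.

14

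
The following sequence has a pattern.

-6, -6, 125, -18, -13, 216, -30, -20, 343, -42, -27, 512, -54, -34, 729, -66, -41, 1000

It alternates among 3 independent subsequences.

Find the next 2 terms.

-78, -48

Split by position mod 3 into 3 tracks.
Track A: -6, -18, -30, -42, -54, -66. Arithmetic with common difference −12.
Track B: -6, -13, -20, -27, -34, -41. Linear: a_n = 1 − 7·n.
Track C: 125, 216, 343, 512, 729, 1000. Consecutive cubes n³ from n = 5.
Term 19 comes from track A (its 7th entry): -78.
Term 20 comes from track B (its 7th entry): -48.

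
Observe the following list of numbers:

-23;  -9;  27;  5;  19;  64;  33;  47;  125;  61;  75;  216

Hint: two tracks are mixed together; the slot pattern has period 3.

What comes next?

Reading positions in blocks of 3 reveals the pattern AAB — 2 tracks woven together.
Stream A: -23, -9, 5, 19, 33, 47, 61, 75. Adding 14 each time.
Stream B: 27, 64, 125, 216. Perfect cubes starting at 3³.
Position 13 falls in stream A as its term 9, giving 89.

89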